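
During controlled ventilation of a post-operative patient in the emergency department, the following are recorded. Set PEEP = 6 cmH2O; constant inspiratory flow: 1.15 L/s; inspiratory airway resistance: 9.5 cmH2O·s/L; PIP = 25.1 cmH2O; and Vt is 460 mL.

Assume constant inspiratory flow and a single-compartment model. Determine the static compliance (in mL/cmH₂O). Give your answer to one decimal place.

56.3

Equation of motion (constant flow): PIP = Vt/C + R·V̇ + PEEP.
Vt/C = PIP − R·V̇ − PEEP = 25.1 − 9.5×1.15 − 6 = 25.1 − 10.925 − 6 = 8.175 cmH2O.
C = Vt / 8.175 = 460 / 8.175 = 56.269 mL/cmH2O.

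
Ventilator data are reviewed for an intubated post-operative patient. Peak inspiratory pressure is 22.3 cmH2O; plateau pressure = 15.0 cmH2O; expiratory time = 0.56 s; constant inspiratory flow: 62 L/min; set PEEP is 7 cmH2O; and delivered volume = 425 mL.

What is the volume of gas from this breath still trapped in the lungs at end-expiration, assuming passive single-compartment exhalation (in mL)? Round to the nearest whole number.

96

Flow: 62 L/min ÷ 60 = 1.0333 L/s.
R = (PIP − Pplat)/V̇ = (22.3 − 15.0) / 1.0333 = 7.3/1.0333 = 7.065 cmH2O·s/L.
C = Vt/(Pplat − PEEP) = 425.0 / (15.0 − 7) = 425.0/8.0 = 53.125 mL/cmH2O.
τ = R × C = 7.065 × 0.05313 L/cmH2O = 0.3754 s.
Fraction remaining = e^(−Te/τ) = e^(−0.56/0.3754) = 0.225.
Trapped volume = 425.0 × 0.225 = 95.625 mL.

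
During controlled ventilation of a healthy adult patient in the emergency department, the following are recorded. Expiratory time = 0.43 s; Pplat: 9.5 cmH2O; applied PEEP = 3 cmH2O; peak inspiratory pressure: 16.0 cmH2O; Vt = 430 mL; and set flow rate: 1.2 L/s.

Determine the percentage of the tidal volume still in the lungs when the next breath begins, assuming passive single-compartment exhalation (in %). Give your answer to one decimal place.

30.1

R = (PIP − Pplat)/V̇ = (16.0 − 9.5) / 1.2 = 6.5/1.2 = 5.417 cmH2O·s/L.
C = Vt/(Pplat − PEEP) = 430.0 / (9.5 − 3) = 430.0/6.5 = 66.154 mL/cmH2O.
τ = R × C = 5.417 × 0.06615 L/cmH2O = 0.3583 s.
Fraction remaining at end-expiration = e^(−Te/τ) = e^(−0.43/0.3583) = 0.3012 → 30.12%.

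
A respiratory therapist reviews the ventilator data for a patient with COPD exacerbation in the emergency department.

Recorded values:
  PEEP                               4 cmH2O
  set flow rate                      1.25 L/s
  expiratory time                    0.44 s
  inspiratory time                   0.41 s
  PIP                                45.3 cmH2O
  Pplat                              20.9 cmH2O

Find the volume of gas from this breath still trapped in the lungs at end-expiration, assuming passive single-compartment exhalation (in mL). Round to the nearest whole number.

Vt = flow × Ti = 1.25 L/s × 0.41 s × 1000 mL/L = 512.5 mL.
R = (PIP − Pplat)/V̇ = (45.3 − 20.9) / 1.25 = 24.4/1.25 = 19.52 cmH2O·s/L.
C = Vt/(Pplat − PEEP) = 512.5 / (20.9 − 4) = 512.5/16.9 = 30.325 mL/cmH2O.
τ = R × C = 19.52 × 0.03033 L/cmH2O = 0.592 s.
Fraction remaining = e^(−Te/τ) = e^(−0.44/0.592) = 0.4756.
Trapped volume = 512.5 × 0.4756 = 243.75 mL.

244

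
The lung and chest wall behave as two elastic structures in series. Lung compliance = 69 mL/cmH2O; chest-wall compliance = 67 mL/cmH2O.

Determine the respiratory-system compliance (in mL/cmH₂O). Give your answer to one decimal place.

Lung and chest wall are elastances in series: 1/Crs = 1/CL + 1/Ccw.
1/Crs = 1/69 + 1/67 = 0.02942.
Crs = 33.99 mL/cmH2O.

34.0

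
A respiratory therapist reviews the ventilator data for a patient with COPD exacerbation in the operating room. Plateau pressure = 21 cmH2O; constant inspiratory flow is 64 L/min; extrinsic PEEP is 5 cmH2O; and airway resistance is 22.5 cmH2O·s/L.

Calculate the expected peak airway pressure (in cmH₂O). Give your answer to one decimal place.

Flow: 64 L/min ÷ 60 = 1.0667 L/s.
PIP = Pplat + Raw × flow = 21 + 22.5 × 1.0667 = 21 + 24.001 = 45.001 cmH2O.

45.0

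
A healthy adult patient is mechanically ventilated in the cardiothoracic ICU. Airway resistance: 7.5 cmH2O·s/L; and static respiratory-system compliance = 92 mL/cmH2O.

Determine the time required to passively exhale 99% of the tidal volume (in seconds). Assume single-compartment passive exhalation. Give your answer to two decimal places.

3.18

τ = R × C = 7.5 × 92 mL/cmH2O = 7.5 × 0.092 L/cmH2O = 0.69 s.
Exhaled fraction f = 1 − e^(−t/τ) → t = −τ·ln(1 − f) = −0.69·ln(0.01) = 3.178 s.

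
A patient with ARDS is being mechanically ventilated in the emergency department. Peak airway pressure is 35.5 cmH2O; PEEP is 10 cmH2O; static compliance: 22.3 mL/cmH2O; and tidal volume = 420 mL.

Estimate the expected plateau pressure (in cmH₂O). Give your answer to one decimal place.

Pplat = PEEP + Vt / Cstat = 10 + 420 / 22.3 = 10 + 18.834 = 28.834 cmH2O.

28.8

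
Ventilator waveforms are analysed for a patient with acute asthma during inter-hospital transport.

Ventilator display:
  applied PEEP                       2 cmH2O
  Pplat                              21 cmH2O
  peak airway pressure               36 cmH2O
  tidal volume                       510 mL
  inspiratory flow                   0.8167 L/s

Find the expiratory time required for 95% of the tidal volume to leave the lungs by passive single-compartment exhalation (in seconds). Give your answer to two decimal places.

R = (PIP − Pplat)/V̇ = (36 − 21) / 0.8167 = 15.0/0.8167 = 18.367 cmH2O·s/L.
C = Vt/(Pplat − PEEP) = 510.0 / (21 − 2) = 510.0/19.0 = 26.842 mL/cmH2O.
τ = R × C = 18.367 × 0.02684 L/cmH2O = 0.493 s.
t = −τ·ln(1 − 0.95) = −0.493·ln(0.05) = 1.477 s.

1.48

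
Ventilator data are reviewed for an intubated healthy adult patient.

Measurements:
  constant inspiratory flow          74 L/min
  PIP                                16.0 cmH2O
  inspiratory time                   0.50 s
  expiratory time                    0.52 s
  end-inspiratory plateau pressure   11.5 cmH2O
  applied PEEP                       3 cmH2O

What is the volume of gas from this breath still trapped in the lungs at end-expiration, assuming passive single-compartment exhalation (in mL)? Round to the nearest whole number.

Flow: 74 L/min ÷ 60 = 1.2333 L/s.
Vt = flow × Ti = 1.2333 L/s × 0.50 s × 1000 mL/L = 616.65 mL.
R = (PIP − Pplat)/V̇ = (16.0 − 11.5) / 1.2333 = 4.5/1.2333 = 3.649 cmH2O·s/L.
C = Vt/(Pplat − PEEP) = 616.65 / (11.5 − 3) = 616.65/8.5 = 72.547 mL/cmH2O.
τ = R × C = 3.649 × 0.07255 L/cmH2O = 0.2647 s.
Fraction remaining = e^(−Te/τ) = e^(−0.52/0.2647) = 0.1402.
Trapped volume = 616.65 × 0.1402 = 86.454 mL.

86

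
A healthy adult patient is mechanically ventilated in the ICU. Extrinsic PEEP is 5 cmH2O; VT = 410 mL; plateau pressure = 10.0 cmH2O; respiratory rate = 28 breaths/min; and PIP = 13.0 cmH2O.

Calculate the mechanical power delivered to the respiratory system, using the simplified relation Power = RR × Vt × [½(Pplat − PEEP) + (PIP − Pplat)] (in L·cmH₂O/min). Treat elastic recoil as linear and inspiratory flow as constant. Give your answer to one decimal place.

63.1

Per-breath work = Vt × [½(Pplat−PEEP) + (PIP−Pplat)] = 0.410 × [0.5×5.0 + 3.0] = 0.410 × 5.5 = 2.255 L·cmH2O.
Power = 28 × 2.255 = 63.14 L·cmH2O/min.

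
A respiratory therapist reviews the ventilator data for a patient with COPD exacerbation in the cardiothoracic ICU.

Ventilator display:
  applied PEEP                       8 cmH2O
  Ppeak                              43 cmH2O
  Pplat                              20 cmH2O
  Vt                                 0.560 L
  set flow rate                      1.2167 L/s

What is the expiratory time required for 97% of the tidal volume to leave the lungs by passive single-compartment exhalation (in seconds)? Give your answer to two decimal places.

R = (PIP − Pplat)/V̇ = (43 − 20) / 1.2167 = 23.0/1.2167 = 18.904 cmH2O·s/L.
C = Vt/(Pplat − PEEP) = 560.0 / (20 − 8) = 560.0/12.0 = 46.667 mL/cmH2O.
τ = R × C = 18.904 × 0.04667 L/cmH2O = 0.8822 s.
t = −τ·ln(1 − 0.97) = −0.8822·ln(0.03) = 3.093 s.

3.09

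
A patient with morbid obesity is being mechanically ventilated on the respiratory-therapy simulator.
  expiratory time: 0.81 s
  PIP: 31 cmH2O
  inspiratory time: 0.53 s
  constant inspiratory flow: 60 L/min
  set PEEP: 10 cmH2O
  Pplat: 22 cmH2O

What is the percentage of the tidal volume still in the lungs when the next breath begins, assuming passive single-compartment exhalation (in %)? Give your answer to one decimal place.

Flow: 60 L/min ÷ 60 = 1 L/s.
Vt = flow × Ti = 1 L/s × 0.53 s × 1000 mL/L = 530.0 mL.
R = (PIP − Pplat)/V̇ = (31 − 22) / 1 = 9.0/1 = 9.0 cmH2O·s/L.
C = Vt/(Pplat − PEEP) = 530.0 / (22 − 10) = 530.0/12.0 = 44.167 mL/cmH2O.
τ = R × C = 9.0 × 0.04417 L/cmH2O = 0.3975 s.
Fraction remaining at end-expiration = e^(−Te/τ) = e^(−0.81/0.3975) = 0.1303 → 13.03%.

13.0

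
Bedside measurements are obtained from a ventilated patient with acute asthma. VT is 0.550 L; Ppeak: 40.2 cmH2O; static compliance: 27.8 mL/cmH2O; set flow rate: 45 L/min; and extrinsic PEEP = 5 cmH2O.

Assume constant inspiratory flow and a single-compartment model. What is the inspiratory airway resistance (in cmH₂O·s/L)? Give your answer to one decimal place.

Flow: 45 L/min ÷ 60 = 0.75 L/s.
Equation of motion (constant flow): PIP = Vt/C + R·V̇ + PEEP.
R·V̇ = PIP − Vt/C − PEEP = 40.2 − 550/27.8 − 5 = 40.2 − 19.784 − 5 = 15.416 cmH2O.
R = 15.416 / 0.75 = 20.555 cmH2O·s/L.

20.6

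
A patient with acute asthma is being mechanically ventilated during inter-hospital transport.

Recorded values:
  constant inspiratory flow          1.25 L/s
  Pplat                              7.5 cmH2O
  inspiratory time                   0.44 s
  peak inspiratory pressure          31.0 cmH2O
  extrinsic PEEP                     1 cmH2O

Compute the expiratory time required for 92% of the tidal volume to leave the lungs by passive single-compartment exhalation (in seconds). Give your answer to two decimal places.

4.02

Vt = flow × Ti = 1.25 L/s × 0.44 s × 1000 mL/L = 550.0 mL.
R = (PIP − Pplat)/V̇ = (31.0 − 7.5) / 1.25 = 23.5/1.25 = 18.8 cmH2O·s/L.
C = Vt/(Pplat − PEEP) = 550.0 / (7.5 − 1) = 550.0/6.5 = 84.615 mL/cmH2O.
τ = R × C = 18.8 × 0.08462 L/cmH2O = 1.591 s.
t = −τ·ln(1 − 0.92) = −1.591·ln(0.08) = 4.018 s.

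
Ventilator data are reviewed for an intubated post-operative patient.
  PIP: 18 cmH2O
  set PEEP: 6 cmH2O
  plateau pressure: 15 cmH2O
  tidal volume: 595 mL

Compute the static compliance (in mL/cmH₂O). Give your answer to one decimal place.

66.1

Cstat = Vt / (Pplat − PEEP) = 595 / (15 − 6) = 595 / 9.0 = 66.111 mL/cmH2O.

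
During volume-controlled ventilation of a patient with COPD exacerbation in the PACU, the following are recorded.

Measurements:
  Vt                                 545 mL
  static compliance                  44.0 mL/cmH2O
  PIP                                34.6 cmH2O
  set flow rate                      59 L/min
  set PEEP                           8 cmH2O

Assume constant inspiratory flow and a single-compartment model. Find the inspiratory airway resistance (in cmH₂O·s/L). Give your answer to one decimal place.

14.5

Flow: 59 L/min ÷ 60 = 0.9833 L/s.
Equation of motion (constant flow): PIP = Vt/C + R·V̇ + PEEP.
R·V̇ = PIP − Vt/C − PEEP = 34.6 − 545/44.0 − 8 = 34.6 − 12.386 − 8 = 14.214 cmH2O.
R = 14.214 / 0.9833 = 14.455 cmH2O·s/L.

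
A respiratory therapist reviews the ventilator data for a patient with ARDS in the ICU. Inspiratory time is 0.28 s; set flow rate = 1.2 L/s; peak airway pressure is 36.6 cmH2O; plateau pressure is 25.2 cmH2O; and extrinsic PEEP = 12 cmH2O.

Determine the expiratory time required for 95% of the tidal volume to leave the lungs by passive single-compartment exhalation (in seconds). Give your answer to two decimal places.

0.72

Vt = flow × Ti = 1.2 L/s × 0.28 s × 1000 mL/L = 336.0 mL.
R = (PIP − Pplat)/V̇ = (36.6 − 25.2) / 1.2 = 11.4/1.2 = 9.5 cmH2O·s/L.
C = Vt/(Pplat − PEEP) = 336.0 / (25.2 − 12) = 336.0/13.2 = 25.455 mL/cmH2O.
τ = R × C = 9.5 × 0.02546 L/cmH2O = 0.2419 s.
t = −τ·ln(1 − 0.95) = −0.2419·ln(0.05) = 0.7247 s.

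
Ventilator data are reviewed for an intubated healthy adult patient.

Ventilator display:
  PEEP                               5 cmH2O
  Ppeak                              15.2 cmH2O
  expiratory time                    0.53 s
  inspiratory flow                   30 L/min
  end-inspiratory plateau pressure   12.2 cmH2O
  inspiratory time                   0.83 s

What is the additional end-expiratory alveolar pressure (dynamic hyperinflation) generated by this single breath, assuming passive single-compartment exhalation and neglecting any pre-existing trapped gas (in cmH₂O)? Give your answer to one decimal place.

1.6

Flow: 30 L/min ÷ 60 = 0.5 L/s.
Vt = flow × Ti = 0.5 L/s × 0.83 s × 1000 mL/L = 415.0 mL.
R = (PIP − Pplat)/V̇ = (15.2 − 12.2) / 0.5 = 3.0/0.5 = 6.0 cmH2O·s/L.
C = Vt/(Pplat − PEEP) = 415.0 / (12.2 − 5) = 415.0/7.2 = 57.639 mL/cmH2O.
τ = R × C = 6.0 × 0.05764 L/cmH2O = 0.3458 s.
Fraction remaining = e^(−Te/τ) = e^(−0.53/0.3458) = 0.216; trapped volume = 415.0 × 0.216 = 89.64 mL.
Additional alveolar pressure from trapping ≈ V_trapped / C = 89.64 / 57.639 = 1.555 cmH2O.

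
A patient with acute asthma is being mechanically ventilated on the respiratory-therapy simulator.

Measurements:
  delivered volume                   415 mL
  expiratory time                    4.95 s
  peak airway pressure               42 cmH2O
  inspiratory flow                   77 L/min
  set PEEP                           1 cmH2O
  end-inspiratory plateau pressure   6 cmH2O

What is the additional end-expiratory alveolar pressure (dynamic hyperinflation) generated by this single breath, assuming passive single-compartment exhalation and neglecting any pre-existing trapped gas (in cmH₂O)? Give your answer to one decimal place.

0.6

Flow: 77 L/min ÷ 60 = 1.2833 L/s.
R = (PIP − Pplat)/V̇ = (42 − 6) / 1.2833 = 36.0/1.2833 = 28.053 cmH2O·s/L.
C = Vt/(Pplat − PEEP) = 415.0 / (6 − 1) = 415.0/5.0 = 83.0 mL/cmH2O.
τ = R × C = 28.053 × 0.083 L/cmH2O = 2.328 s.
Fraction remaining = e^(−Te/τ) = e^(−4.95/2.328) = 0.1193; trapped volume = 415.0 × 0.1193 = 49.51 mL.
Additional alveolar pressure from trapping ≈ V_trapped / C = 49.51 / 83.0 = 0.5965 cmH2O.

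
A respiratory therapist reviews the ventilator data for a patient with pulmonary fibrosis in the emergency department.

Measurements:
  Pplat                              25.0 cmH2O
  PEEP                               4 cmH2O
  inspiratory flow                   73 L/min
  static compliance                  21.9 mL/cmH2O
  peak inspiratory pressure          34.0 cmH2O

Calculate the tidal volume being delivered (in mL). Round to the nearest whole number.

460

Vt = Cstat × (Pplat − PEEP) = 21.9 × (25.0 − 4) = 21.9 × 21.0 = 459.9 mL.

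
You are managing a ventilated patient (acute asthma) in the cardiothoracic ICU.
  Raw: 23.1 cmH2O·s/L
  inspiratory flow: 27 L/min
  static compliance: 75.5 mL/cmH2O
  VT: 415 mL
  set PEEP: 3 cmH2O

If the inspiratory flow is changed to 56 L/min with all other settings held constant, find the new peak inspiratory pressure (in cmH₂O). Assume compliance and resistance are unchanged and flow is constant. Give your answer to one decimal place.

Flow: 27 L/min ÷ 60 = 0.45 L/s.
New flow: 56 L/min ÷ 60 = 0.9333 L/s.
PIP = Vt/C + R·V̇ + PEEP (constant-flow equation of motion).
Only the resistive term changes: ΔPIP = R × ΔV̇ = 23.1 × (0.9333 − 0.45) = 23.1 × 0.4833 = 11.164 cmH2O.
Original PIP = 415/75.5 + 23.1×0.45 + 3 = 18.892 cmH2O; new PIP = 18.892 + (11.164) = 30.056 cmH2O.

30.1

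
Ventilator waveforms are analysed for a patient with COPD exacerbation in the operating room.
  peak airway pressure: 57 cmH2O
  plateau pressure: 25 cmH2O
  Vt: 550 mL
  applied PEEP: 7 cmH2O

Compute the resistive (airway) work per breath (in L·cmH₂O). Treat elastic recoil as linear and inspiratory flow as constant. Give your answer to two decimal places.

With constant inspiratory flow the resistive pressure is constant at PIP − Pplat = 57 − 25 = 32.0 cmH2O, so resistive work = 32.0 × 0.550 = 17.6 L·cmH2O.

17.60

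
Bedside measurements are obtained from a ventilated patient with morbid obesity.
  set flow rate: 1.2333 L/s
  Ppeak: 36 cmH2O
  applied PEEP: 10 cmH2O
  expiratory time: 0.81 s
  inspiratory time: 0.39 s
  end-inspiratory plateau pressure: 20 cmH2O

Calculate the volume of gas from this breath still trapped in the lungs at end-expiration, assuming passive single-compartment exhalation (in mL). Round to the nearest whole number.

Vt = flow × Ti = 1.2333 L/s × 0.39 s × 1000 mL/L = 480.99 mL.
R = (PIP − Pplat)/V̇ = (36 − 20) / 1.2333 = 16.0/1.2333 = 12.973 cmH2O·s/L.
C = Vt/(Pplat − PEEP) = 480.99 / (20 − 10) = 480.99/10.0 = 48.099 mL/cmH2O.
τ = R × C = 12.973 × 0.0481 L/cmH2O = 0.624 s.
Fraction remaining = e^(−Te/τ) = e^(−0.81/0.624) = 0.2731.
Trapped volume = 480.99 × 0.2731 = 131.36 mL.

131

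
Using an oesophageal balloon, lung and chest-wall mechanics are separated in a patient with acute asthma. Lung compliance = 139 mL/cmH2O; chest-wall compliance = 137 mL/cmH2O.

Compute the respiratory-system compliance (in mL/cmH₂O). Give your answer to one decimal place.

Lung and chest wall are elastances in series: 1/Crs = 1/CL + 1/Ccw.
1/Crs = 1/139 + 1/137 = 0.01449.
Crs = 69.013 mL/cmH2O.

69.0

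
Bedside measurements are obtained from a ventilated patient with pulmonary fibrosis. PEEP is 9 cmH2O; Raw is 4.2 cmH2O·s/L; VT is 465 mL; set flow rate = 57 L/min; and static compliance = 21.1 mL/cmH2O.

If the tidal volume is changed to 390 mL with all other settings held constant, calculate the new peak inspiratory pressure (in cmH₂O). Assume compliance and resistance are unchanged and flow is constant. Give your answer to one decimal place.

31.5

Flow: 57 L/min ÷ 60 = 0.95 L/s.
PIP = Vt/C + R·V̇ + PEEP (constant-flow equation of motion).
Only the elastic term changes: ΔPIP = ΔVt / C = (390 − 465) / 21.1 = -3.555 cmH2O.
Original PIP = 465/21.1 + 4.2×0.95 + 9 = 35.028 cmH2O; new PIP = 35.028 + (-3.555) = 31.473 cmH2O.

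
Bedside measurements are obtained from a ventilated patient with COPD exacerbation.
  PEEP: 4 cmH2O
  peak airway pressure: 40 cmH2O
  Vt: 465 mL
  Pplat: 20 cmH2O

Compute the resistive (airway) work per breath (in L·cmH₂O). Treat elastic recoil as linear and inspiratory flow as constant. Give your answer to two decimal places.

9.30

With constant inspiratory flow the resistive pressure is constant at PIP − Pplat = 40 − 20 = 20.0 cmH2O, so resistive work = 20.0 × 0.465 = 9.3 L·cmH2O.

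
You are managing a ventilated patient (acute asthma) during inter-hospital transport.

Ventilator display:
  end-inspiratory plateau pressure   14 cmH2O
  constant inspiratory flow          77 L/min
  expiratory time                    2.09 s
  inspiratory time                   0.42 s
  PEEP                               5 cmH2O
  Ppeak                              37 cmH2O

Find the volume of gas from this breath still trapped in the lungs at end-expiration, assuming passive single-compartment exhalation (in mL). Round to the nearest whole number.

Flow: 77 L/min ÷ 60 = 1.2833 L/s.
Vt = flow × Ti = 1.2833 L/s × 0.42 s × 1000 mL/L = 538.99 mL.
R = (PIP − Pplat)/V̇ = (37 − 14) / 1.2833 = 23.0/1.2833 = 17.923 cmH2O·s/L.
C = Vt/(Pplat − PEEP) = 538.99 / (14 − 5) = 538.99/9.0 = 59.888 mL/cmH2O.
τ = R × C = 17.923 × 0.05989 L/cmH2O = 1.073 s.
Fraction remaining = e^(−Te/τ) = e^(−2.09/1.073) = 0.1426.
Trapped volume = 538.99 × 0.1426 = 76.86 mL.

77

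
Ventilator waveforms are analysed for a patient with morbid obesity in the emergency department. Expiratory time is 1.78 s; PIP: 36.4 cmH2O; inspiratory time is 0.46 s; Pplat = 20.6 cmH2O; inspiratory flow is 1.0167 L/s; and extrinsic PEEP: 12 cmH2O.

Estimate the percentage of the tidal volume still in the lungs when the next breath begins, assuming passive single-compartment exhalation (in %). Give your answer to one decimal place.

Vt = flow × Ti = 1.0167 L/s × 0.46 s × 1000 mL/L = 467.68 mL.
R = (PIP − Pplat)/V̇ = (36.4 − 20.6) / 1.0167 = 15.8/1.0167 = 15.54 cmH2O·s/L.
C = Vt/(Pplat − PEEP) = 467.68 / (20.6 − 12) = 467.68/8.6 = 54.381 mL/cmH2O.
τ = R × C = 15.54 × 0.05438 L/cmH2O = 0.8451 s.
Fraction remaining at end-expiration = e^(−Te/τ) = e^(−1.78/0.8451) = 0.1217 → 12.17%.

12.2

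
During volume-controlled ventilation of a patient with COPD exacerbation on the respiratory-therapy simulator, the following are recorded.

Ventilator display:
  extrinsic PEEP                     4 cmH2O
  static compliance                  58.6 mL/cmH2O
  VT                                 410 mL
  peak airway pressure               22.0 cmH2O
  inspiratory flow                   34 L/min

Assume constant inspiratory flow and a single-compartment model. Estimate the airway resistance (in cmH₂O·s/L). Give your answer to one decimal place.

Flow: 34 L/min ÷ 60 = 0.5667 L/s.
Equation of motion (constant flow): PIP = Vt/C + R·V̇ + PEEP.
R·V̇ = PIP − Vt/C − PEEP = 22.0 − 410/58.6 − 4 = 22.0 − 6.997 − 4 = 11.003 cmH2O.
R = 11.003 / 0.5667 = 19.416 cmH2O·s/L.

19.4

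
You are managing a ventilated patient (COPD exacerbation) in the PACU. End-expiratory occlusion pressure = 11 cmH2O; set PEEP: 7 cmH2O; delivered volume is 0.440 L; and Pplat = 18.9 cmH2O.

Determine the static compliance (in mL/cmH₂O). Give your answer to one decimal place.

End-expiratory occlusion gives total PEEP = 11 cmH2O (intrinsic PEEP = 11 − 7 = 4). Use total PEEP for the elastic gradient.
Cstat = Vt / (Pplat − PEEPtotal) = 440 / (18.9 − 11) = 440 / 7.9 = 55.696 mL/cmH2O.

55.7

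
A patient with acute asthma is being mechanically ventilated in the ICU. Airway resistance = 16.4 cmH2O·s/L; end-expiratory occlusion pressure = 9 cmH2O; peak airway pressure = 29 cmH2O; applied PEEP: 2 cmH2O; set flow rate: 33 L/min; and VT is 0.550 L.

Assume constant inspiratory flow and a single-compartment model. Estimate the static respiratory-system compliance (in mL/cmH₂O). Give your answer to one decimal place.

50.1

Flow: 33 L/min ÷ 60 = 0.55 L/s.
Total PEEP = 9 cmH2O (set 2 + intrinsic 7); this is the baseline alveolar pressure.
Equation of motion (constant flow): PIP = Vt/C + R·V̇ + PEEP.
Vt/C = PIP − R·V̇ − PEEP = 29 − 16.4×0.55 − 9 = 29 − 9.02 − 9 = 10.98 cmH2O.
C = Vt / 10.98 = 550 / 10.98 = 50.091 mL/cmH2O.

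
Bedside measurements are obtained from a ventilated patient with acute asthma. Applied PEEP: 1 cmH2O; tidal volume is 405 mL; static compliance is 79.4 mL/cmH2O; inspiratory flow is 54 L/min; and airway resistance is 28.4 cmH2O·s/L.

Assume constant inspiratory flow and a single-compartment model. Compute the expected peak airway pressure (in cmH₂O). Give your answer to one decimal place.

Flow: 54 L/min ÷ 60 = 0.9 L/s.
Equation of motion (constant flow): PIP = Vt/C + R·V̇ + PEEP.
PIP = 405/79.4 + 28.4×0.9 + 1 = 5.101 + 25.56 + 1 = 31.661 cmH2O.

31.7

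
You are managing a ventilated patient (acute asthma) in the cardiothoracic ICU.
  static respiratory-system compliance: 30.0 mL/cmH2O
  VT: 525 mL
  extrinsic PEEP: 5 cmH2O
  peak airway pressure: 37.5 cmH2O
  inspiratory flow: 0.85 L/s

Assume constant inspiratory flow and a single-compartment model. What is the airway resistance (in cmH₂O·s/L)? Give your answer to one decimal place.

Equation of motion (constant flow): PIP = Vt/C + R·V̇ + PEEP.
R·V̇ = PIP − Vt/C − PEEP = 37.5 − 525/30.0 − 5 = 37.5 − 17.5 − 5 = 15.0 cmH2O.
R = 15.0 / 0.85 = 17.647 cmH2O·s/L.

17.6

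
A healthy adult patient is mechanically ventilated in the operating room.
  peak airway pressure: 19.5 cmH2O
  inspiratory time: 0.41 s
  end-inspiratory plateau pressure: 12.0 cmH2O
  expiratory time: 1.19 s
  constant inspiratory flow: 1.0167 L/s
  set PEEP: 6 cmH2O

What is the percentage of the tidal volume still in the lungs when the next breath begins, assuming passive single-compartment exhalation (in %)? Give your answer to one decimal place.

Vt = flow × Ti = 1.0167 L/s × 0.41 s × 1000 mL/L = 416.85 mL.
R = (PIP − Pplat)/V̇ = (19.5 − 12.0) / 1.0167 = 7.5/1.0167 = 7.377 cmH2O·s/L.
C = Vt/(Pplat − PEEP) = 416.85 / (12.0 − 6) = 416.85/6.0 = 69.475 mL/cmH2O.
τ = R × C = 7.377 × 0.06948 L/cmH2O = 0.5126 s.
Fraction remaining at end-expiration = e^(−Te/τ) = e^(−1.19/0.5126) = 0.09813 → 9.813%.

9.8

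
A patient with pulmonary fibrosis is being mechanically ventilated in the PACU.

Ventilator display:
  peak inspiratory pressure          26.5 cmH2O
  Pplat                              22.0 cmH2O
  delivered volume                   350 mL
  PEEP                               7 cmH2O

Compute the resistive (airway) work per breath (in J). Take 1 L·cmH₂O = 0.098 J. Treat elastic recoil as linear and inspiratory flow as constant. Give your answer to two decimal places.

With constant inspiratory flow the resistive pressure is constant at PIP − Pplat = 26.5 − 22.0 = 4.5 cmH2O, so resistive work = 4.5 × 0.350 = 1.575 L·cmH2O.
× 0.098 J/(L·cmH2O) → 0.1544 J.

0.15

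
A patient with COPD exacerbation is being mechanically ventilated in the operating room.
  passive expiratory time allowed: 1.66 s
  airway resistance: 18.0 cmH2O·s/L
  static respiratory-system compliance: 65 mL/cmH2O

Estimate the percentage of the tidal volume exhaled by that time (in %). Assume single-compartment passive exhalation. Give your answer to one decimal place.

τ = R × C = 18.0 × 65 mL/cmH2O = 18.0 × 0.065 L/cmH2O = 1.17 s.
Passive exhalation: V(t)/V₀ = e^(−t/τ) = e^(−1.66/1.17) = 0.242.
Fraction exhaled = 1 − 0.242 = 0.758 → 75.8%.

75.8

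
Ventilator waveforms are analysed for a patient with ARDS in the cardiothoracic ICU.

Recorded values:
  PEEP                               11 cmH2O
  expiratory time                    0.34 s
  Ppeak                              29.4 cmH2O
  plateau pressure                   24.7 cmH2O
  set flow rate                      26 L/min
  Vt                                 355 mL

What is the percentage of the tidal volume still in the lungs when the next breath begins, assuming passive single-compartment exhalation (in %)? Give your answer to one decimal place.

Flow: 26 L/min ÷ 60 = 0.4333 L/s.
R = (PIP − Pplat)/V̇ = (29.4 − 24.7) / 0.4333 = 4.7/0.4333 = 10.847 cmH2O·s/L.
C = Vt/(Pplat − PEEP) = 355.0 / (24.7 − 11) = 355.0/13.7 = 25.912 mL/cmH2O.
τ = R × C = 10.847 × 0.02591 L/cmH2O = 0.281 s.
Fraction remaining at end-expiration = e^(−Te/τ) = e^(−0.34/0.281) = 0.2982 → 29.82%.

29.8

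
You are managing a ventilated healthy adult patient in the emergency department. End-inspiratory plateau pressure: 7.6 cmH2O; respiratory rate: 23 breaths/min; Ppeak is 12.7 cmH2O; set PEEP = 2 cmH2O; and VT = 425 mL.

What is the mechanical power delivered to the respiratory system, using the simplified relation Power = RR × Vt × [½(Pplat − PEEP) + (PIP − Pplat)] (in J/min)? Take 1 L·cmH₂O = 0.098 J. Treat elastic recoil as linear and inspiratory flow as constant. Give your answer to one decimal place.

7.6

Per-breath work = Vt × [½(Pplat−PEEP) + (PIP−Pplat)] = 0.425 × [0.5×5.6 + 5.1] = 0.425 × 7.9 = 3.358 L·cmH2O.
Power = 23 × 3.358 = 77.234 L·cmH2O/min.
× 0.098 J/(L·cmH2O) → 7.569 J/min.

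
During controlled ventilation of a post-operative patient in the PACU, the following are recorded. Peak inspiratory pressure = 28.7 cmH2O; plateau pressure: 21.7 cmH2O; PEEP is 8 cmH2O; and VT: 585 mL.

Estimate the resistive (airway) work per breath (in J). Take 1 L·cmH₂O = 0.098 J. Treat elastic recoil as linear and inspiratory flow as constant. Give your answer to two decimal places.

With constant inspiratory flow the resistive pressure is constant at PIP − Pplat = 28.7 − 21.7 = 7.0 cmH2O, so resistive work = 7.0 × 0.585 = 4.095 L·cmH2O.
× 0.098 J/(L·cmH2O) → 0.4013 J.

0.40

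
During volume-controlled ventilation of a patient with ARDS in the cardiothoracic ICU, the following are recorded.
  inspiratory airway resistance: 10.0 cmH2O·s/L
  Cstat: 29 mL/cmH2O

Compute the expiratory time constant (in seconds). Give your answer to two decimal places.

0.29

τ = R × C = 10.0 × 29 mL/cmH2O = 10.0 × 0.029 L/cmH2O = 0.29 s.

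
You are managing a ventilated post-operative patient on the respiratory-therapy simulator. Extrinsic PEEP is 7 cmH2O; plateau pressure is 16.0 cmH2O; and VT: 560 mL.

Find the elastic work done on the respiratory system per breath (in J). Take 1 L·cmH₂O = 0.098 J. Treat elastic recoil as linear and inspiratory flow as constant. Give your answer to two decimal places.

Elastic work ≈ ½ × (Pplat − PEEP) × Vt = 0.5 × (16.0 − 7) × 0.560 L = 0.5 × 9.0 × 0.560 = 2.52 L·cmH2O.
× 0.098 J/(L·cmH2O) → 0.247 J.

0.25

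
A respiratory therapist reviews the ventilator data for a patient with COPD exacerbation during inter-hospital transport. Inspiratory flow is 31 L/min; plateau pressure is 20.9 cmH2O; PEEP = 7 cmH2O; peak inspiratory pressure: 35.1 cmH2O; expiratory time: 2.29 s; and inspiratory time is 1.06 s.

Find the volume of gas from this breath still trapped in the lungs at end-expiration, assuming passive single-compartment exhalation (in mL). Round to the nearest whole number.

Flow: 31 L/min ÷ 60 = 0.5167 L/s.
Vt = flow × Ti = 0.5167 L/s × 1.06 s × 1000 mL/L = 547.7 mL.
R = (PIP − Pplat)/V̇ = (35.1 − 20.9) / 0.5167 = 14.2/0.5167 = 27.482 cmH2O·s/L.
C = Vt/(Pplat − PEEP) = 547.7 / (20.9 − 7) = 547.7/13.9 = 39.403 mL/cmH2O.
τ = R × C = 27.482 × 0.0394 L/cmH2O = 1.083 s.
Fraction remaining = e^(−Te/τ) = e^(−2.29/1.083) = 0.1207.
Trapped volume = 547.7 × 0.1207 = 66.107 mL.

66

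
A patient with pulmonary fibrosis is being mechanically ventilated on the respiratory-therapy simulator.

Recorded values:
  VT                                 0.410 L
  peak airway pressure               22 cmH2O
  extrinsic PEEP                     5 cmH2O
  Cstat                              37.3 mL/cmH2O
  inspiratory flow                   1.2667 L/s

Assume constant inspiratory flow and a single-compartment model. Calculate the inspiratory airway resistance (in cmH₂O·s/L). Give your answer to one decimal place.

Equation of motion (constant flow): PIP = Vt/C + R·V̇ + PEEP.
R·V̇ = PIP − Vt/C − PEEP = 22 − 410/37.3 − 5 = 22 − 10.992 − 5 = 6.008 cmH2O.
R = 6.008 / 1.2667 = 4.743 cmH2O·s/L.

4.7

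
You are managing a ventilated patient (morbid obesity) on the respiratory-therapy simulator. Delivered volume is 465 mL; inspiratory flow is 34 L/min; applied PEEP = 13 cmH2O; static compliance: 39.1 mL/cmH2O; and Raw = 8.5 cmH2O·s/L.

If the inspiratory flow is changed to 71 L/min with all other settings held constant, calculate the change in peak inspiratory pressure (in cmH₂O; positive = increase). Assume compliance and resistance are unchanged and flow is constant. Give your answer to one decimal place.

5.2

Flow: 34 L/min ÷ 60 = 0.5667 L/s.
New flow: 71 L/min ÷ 60 = 1.1833 L/s.
PIP = Vt/C + R·V̇ + PEEP (constant-flow equation of motion).
Only the resistive term changes: ΔPIP = R × ΔV̇ = 8.5 × (1.1833 − 0.5667) = 8.5 × 0.6166 = 5.241 cmH2O.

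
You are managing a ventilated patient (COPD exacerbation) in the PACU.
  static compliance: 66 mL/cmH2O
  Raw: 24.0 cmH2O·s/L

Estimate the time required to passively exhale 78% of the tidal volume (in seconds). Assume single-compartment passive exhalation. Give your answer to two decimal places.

τ = R × C = 24.0 × 66 mL/cmH2O = 24.0 × 0.066 L/cmH2O = 1.584 s.
Exhaled fraction f = 1 − e^(−t/τ) → t = −τ·ln(1 − f) = −1.584·ln(0.22) = 2.398 s.

2.40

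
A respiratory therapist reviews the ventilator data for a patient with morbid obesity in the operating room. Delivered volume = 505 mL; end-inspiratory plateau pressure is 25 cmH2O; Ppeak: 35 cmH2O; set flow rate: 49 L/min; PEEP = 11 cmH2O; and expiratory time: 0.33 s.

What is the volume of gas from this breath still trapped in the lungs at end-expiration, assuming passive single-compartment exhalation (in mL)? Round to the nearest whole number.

Flow: 49 L/min ÷ 60 = 0.8167 L/s.
R = (PIP − Pplat)/V̇ = (35 − 25) / 0.8167 = 10.0/0.8167 = 12.244 cmH2O·s/L.
C = Vt/(Pplat − PEEP) = 505.0 / (25 − 11) = 505.0/14.0 = 36.071 mL/cmH2O.
τ = R × C = 12.244 × 0.03607 L/cmH2O = 0.4416 s.
Fraction remaining = e^(−Te/τ) = e^(−0.33/0.4416) = 0.4737.
Trapped volume = 505.0 × 0.4737 = 239.22 mL.

239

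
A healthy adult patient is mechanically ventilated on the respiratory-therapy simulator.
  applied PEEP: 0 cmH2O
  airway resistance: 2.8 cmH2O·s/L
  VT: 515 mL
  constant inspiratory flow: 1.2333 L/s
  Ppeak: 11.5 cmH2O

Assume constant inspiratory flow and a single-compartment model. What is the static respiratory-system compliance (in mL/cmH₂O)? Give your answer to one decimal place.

64.0

Equation of motion (constant flow): PIP = Vt/C + R·V̇ + PEEP.
Vt/C = PIP − R·V̇ − PEEP = 11.5 − 2.8×1.2333 − 0 = 11.5 − 3.453 − 0 = 8.047 cmH2O.
C = Vt / 8.047 = 515 / 8.047 = 63.999 mL/cmH2O.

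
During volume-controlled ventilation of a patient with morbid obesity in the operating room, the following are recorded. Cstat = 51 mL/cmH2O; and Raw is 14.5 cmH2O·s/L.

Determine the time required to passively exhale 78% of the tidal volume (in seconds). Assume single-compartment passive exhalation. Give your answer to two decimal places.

1.12

τ = R × C = 14.5 × 51 mL/cmH2O = 14.5 × 0.051 L/cmH2O = 0.7395 s.
Exhaled fraction f = 1 − e^(−t/τ) → t = −τ·ln(1 − f) = −0.7395·ln(0.22) = 1.12 s.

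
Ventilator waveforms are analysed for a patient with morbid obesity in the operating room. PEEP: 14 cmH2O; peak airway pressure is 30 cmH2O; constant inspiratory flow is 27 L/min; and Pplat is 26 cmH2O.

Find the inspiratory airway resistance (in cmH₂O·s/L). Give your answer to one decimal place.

8.9

Flow: 27 L/min ÷ 60 = 0.45 L/s.
Raw = (PIP − Pplat) / flow = (30 − 26) / 0.45 = 4.0 / 0.45 = 8.889 cmH2O·s/L.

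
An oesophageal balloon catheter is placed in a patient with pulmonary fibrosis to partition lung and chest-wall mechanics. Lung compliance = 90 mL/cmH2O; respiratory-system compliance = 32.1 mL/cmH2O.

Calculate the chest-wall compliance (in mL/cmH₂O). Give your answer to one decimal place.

1/Ccw = 1/Crs − 1/CL.
1/Ccw = 1/32.1 − 1/90 = 0.02004.
Ccw = 49.9 mL/cmH2O.

49.9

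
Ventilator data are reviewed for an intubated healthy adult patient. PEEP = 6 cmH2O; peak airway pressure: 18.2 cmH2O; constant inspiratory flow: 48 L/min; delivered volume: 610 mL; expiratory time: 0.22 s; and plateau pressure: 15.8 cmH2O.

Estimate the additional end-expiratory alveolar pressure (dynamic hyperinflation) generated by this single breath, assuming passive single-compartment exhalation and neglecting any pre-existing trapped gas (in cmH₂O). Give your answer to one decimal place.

Flow: 48 L/min ÷ 60 = 0.8 L/s.
R = (PIP − Pplat)/V̇ = (18.2 − 15.8) / 0.8 = 2.4/0.8 = 3.0 cmH2O·s/L.
C = Vt/(Pplat − PEEP) = 610.0 / (15.8 − 6) = 610.0/9.8 = 62.245 mL/cmH2O.
τ = R × C = 3.0 × 0.06225 L/cmH2O = 0.1868 s.
Fraction remaining = e^(−Te/τ) = e^(−0.22/0.1868) = 0.308; trapped volume = 610.0 × 0.308 = 187.88 mL.
Additional alveolar pressure from trapping ≈ V_trapped / C = 187.88 / 62.245 = 3.018 cmH2O.

3.0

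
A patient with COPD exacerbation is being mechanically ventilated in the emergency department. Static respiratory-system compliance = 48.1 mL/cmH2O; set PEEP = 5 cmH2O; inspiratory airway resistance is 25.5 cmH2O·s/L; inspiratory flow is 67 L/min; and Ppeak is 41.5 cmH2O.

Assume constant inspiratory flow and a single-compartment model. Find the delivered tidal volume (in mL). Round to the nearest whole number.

Flow: 67 L/min ÷ 60 = 1.1167 L/s.
Equation of motion (constant flow): PIP = Vt/C + R·V̇ + PEEP.
Vt/C = PIP − R·V̇ − PEEP = 41.5 − 28.476 − 5 = 8.024 cmH2O.
Vt = C × 8.024 = 48.1 × 8.024 = 385.95 mL.

386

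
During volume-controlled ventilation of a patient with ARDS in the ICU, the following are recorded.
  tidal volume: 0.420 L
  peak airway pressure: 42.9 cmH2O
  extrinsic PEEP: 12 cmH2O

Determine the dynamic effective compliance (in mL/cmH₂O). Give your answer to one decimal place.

Dynamic compliance = Vt / (PIP − PEEP) = 420 / (42.9 − 12) = 420 / 30.9 = 13.592 mL/cmH2O.

13.6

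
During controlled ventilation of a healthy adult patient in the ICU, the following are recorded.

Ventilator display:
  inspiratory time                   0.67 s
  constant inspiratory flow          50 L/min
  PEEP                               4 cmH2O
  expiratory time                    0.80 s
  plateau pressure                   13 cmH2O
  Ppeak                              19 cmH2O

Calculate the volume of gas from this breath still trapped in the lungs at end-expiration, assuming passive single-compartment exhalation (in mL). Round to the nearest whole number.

93

Flow: 50 L/min ÷ 60 = 0.8333 L/s.
Vt = flow × Ti = 0.8333 L/s × 0.67 s × 1000 mL/L = 558.31 mL.
R = (PIP − Pplat)/V̇ = (19 − 13) / 0.8333 = 6.0/0.8333 = 7.2 cmH2O·s/L.
C = Vt/(Pplat − PEEP) = 558.31 / (13 − 4) = 558.31/9.0 = 62.034 mL/cmH2O.
τ = R × C = 7.2 × 0.06203 L/cmH2O = 0.4466 s.
Fraction remaining = e^(−Te/τ) = e^(−0.80/0.4466) = 0.1667.
Trapped volume = 558.31 × 0.1667 = 93.07 mL.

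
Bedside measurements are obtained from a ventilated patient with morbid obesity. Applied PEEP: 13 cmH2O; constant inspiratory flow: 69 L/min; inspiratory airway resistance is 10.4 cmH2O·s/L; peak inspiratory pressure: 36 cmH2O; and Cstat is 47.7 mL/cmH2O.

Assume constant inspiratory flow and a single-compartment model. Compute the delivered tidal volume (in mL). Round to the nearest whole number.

Flow: 69 L/min ÷ 60 = 1.15 L/s.
Equation of motion (constant flow): PIP = Vt/C + R·V̇ + PEEP.
Vt/C = PIP − R·V̇ − PEEP = 36 − 11.96 − 13 = 11.04 cmH2O.
Vt = C × 11.04 = 47.7 × 11.04 = 526.61 mL.

527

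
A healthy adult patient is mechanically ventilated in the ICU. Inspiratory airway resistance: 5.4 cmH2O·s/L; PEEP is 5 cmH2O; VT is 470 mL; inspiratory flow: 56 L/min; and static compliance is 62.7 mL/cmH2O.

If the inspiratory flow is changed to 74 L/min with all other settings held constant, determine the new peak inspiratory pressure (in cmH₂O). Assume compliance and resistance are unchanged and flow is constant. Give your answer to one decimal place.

Flow: 56 L/min ÷ 60 = 0.9333 L/s.
New flow: 74 L/min ÷ 60 = 1.2333 L/s.
PIP = Vt/C + R·V̇ + PEEP (constant-flow equation of motion).
Only the resistive term changes: ΔPIP = R × ΔV̇ = 5.4 × (1.2333 − 0.9333) = 5.4 × 0.3 = 1.62 cmH2O.
Original PIP = 470/62.7 + 5.4×0.9333 + 5 = 17.536 cmH2O; new PIP = 17.536 + (1.62) = 19.156 cmH2O.

19.2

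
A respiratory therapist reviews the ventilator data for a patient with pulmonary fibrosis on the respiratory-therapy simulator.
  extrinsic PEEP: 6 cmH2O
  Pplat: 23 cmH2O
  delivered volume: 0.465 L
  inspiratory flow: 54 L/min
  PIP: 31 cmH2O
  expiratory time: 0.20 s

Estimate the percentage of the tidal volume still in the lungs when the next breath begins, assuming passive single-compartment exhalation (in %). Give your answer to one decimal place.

Flow: 54 L/min ÷ 60 = 0.9 L/s.
R = (PIP − Pplat)/V̇ = (31 − 23) / 0.9 = 8.0/0.9 = 8.889 cmH2O·s/L.
C = Vt/(Pplat − PEEP) = 465.0 / (23 − 6) = 465.0/17.0 = 27.353 mL/cmH2O.
τ = R × C = 8.889 × 0.02735 L/cmH2O = 0.2431 s.
Fraction remaining at end-expiration = e^(−Te/τ) = e^(−0.20/0.2431) = 0.4392 → 43.92%.

43.9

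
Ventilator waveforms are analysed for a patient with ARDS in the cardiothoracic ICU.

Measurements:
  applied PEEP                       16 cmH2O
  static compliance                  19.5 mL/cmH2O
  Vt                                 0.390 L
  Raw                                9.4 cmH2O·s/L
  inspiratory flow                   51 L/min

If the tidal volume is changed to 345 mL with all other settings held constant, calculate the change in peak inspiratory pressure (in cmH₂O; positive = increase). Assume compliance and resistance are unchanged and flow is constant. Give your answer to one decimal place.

-2.3

PIP = Vt/C + R·V̇ + PEEP (constant-flow equation of motion).
Only the elastic term changes: ΔPIP = ΔVt / C = (345 − 390) / 19.5 = -2.308 cmH2O.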